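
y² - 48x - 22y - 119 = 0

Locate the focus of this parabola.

Only y is squared. Complete the square in y: (y - 11)² = 48(x + 5).
Vertex (-5, 11); 4p = 48 so p = 12. Opens right.
Focus is p units from the vertex along the axis: (h + p, k).

(7, 11)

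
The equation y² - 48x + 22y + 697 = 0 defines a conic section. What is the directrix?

Only y is squared. Complete the square in y: (y + 11)² = 48(x - 12).
Vertex (12, -11); 4p = 48 so p = 12. Opens right.
Directrix is the vertical line x = h − p = 12 − (12) = 0.

x = 0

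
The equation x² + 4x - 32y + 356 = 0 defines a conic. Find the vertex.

(-2, 11)

Only x is squared. Complete the square in x: (x + 2)² = 32(y - 11).
Vertex (-2, 11); 4p = 32 so p = 8. Opens up.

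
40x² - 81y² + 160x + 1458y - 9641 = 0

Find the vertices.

Rearranging, 40(x² + 4x) -81(y² - 18y) = 9641.
40(x + 2)² -81(y - 9)² = 9641 + 160 - 6561 = 3240
Divide through by 3240 to get (x + 2)²/81 - (y - 9)²/40 = 1.
Hyperbola, center (-2, 9), transverse axis horizontal; a² = 81, b² = 40.
a = 9. Vertices at (h ± a, k).

(-11, 9) and (7, 9)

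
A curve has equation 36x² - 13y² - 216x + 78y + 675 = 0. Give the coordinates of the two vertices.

(3, -3) and (3, 9)

Group: 36(x² - 6x) -13(y² - 6y) = -675
Completing the square gives 36(x - 3)² -13(y - 3)² = -675 + 324 - 117 = -468.
Divide through by -468 to get (y - 3)²/36 - (x - 3)²/13 = 1.
Hyperbola, center (3, 3), transverse axis vertical; a² = 36, b² = 13.
a = 6. Vertices at (h, k ± a).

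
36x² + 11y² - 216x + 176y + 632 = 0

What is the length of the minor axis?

2√11

Rearranging, 36(x² - 6x) + 11(y² + 16y) = -632.
Complete the square in x and y: 36(x - 3)² + 11(y + 8)² = -632 + 324 + 704 = 396
Divide by 396: (x - 3)²/11 + (y + 8)²/36 = 1
Ellipse, center (3, -8), major axis vertical; a² = 36, b² = 11.
b² = 11 so b = √11; the minor axis has length 2b = 2√11.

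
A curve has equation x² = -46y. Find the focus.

Vertex (0, 0); 4p = -46 so p = -23/2. Opens down.
Focus is p units from the vertex along the axis: (h, k + p).

(0, -23/2)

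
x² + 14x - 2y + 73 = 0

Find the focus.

Only x is squared. Complete the square in x: (x + 7)² = 2(y - 12).
Vertex (-7, 12); 4p = 2 so p = 1/2. Opens up.
Focus is p units from the vertex along the axis: (h, k + p).

(-7, 25/2)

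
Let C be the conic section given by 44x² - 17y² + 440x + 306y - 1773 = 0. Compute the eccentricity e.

Collect terms: 44(x² + 10x) -17(y² - 18y) = 1773
44(x + 5)² -17(y - 9)² = 1773 + 1100 - 1377 = 1496
Dividing both sides by 1496: (x + 5)²/34 - (y - 9)²/88 = 1
Hyperbola, center (-5, 9), transverse axis horizontal; a² = 34, b² = 88.
c² = a² + b² = 122, so c = √122.
e = c/a = √122/√34 = √1037/17.

e = √1037/17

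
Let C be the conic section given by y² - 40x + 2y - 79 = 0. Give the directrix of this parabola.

Only y is squared. Complete the square in y: (y + 1)² = 40(x + 2).
Vertex (-2, -1); 4p = 40 so p = 10. Opens right.
Directrix is the vertical line x = h − p = -2 − (10) = -12.

x = -12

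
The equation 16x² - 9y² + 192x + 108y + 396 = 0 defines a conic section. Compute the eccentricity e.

e = 5/4

Group the x- and y-terms: 16(x² + 12x) -9(y² - 12y) = -396
Complete the square: 16(x + 6)² -9(y - 6)² = -396 + 576 - 324 = -144
Divide by -144: (y - 6)²/16 - (x + 6)²/9 = 1
Hyperbola, center (-6, 6), transverse axis vertical; a² = 16, b² = 9.
c² = a² + b² = 25, so c = 5.
e = c/a = 5/4.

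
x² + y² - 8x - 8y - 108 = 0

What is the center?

Rearranging, (x² - 8x) + (y² - 8y) = 108.
(x - 4)² + (y - 4)² = 108 + 16 + 16 = 140
So (x - 4)² + (y - 4)² = 140.
Circle centered at (4, 4) with r² = 140.

(4, 4)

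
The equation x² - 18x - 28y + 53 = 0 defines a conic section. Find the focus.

(9, 6)

Only x is squared. Complete the square in x: (x - 9)² = 28(y + 1).
Vertex (9, -1); 4p = 28 so p = 7. Opens up.
Focus is p units from the vertex along the axis: (h, k + p).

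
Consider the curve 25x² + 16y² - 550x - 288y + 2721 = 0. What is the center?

Group: 25(x² - 22x) + 16(y² - 18y) = -2721
Complete the square in x and y: 25(x - 11)² + 16(y - 9)² = -2721 + 3025 + 1296 = 1600
Divide through by 1600 to get (x - 11)²/64 + (y - 9)²/100 = 1.
Ellipse with center (11, 9).

(11, 9)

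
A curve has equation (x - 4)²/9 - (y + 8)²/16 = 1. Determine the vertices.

Center (4, -8). The positive term is the x-term, so the transverse axis is horizontal; a² = 9, b² = 16.
a = 3. Vertices at (h ± a, k).

(1, -8) and (7, -8)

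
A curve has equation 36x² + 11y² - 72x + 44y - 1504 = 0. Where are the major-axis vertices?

(1, -14) and (1, 10)

Rearranging, 36(x² - 2x) + 11(y² + 4y) = 1504.
Complete the square in x and y: 36(x - 1)² + 11(y + 2)² = 1504 + 36 + 44 = 1584
Divide by 1584: (x - 1)²/44 + (y + 2)²/144 = 1
Ellipse, center (1, -2), major axis vertical; a² = 144, b² = 44.
a = 12. Vertices at (h, k ± a).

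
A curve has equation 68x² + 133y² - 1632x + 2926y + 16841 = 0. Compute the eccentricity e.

Rearranging, 68(x² - 24x) + 133(y² + 22y) = -16841.
Complete the square: 68(x - 12)² + 133(y + 11)² = -16841 + 9792 + 16093 = 9044
Dividing both sides by 9044: (x - 12)²/133 + (y + 11)²/68 = 1
Ellipse, center (12, -11), major axis horizontal; a² = 133, b² = 68.
c² = a² - b² = 65, so c = √65.
e = c/a = √65/√133 = √8645/133.

e = √8645/133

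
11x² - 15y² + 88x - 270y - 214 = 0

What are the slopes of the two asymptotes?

√165/15 and -√165/15

11(x² + 8x) -15(y² + 18y) = 214
Complete the square in x and y: 11(x + 4)² -15(y + 9)² = 214 + 176 - 1215 = -825
Dividing both sides by -825: (y + 9)²/55 - (x + 4)²/75 = 1
Hyperbola, center (-4, -9), transverse axis vertical; a² = 55, b² = 75.
For a vertical hyperbola the asymptotes have slope ±a/b.
Here that is ±√55/5√3 = ±√165/15.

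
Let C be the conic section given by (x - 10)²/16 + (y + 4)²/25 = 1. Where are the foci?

Center (10, -4). The larger denominator 25 sits under the y-term, so the major axis is vertical; a² = 25, b² = 16.
c² = a² - b² = 25 - 16 = 9, so c = 3.
Foci lie on the vertical axis through the center: (h, k ± c).

(10, -7) and (10, -1)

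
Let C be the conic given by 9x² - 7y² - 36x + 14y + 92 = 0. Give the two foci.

(2, -3) and (2, 5)

Collect terms: 9(x² - 4x) -7(y² - 2y) = -92
9(x - 2)² -7(y - 1)² = -92 + 36 - 7 = -63
Divide by -63: (y - 1)²/9 - (x - 2)²/7 = 1
Hyperbola, center (2, 1), transverse axis vertical; a² = 9, b² = 7.
c² = a² + b² = 9 + 7 = 16, so c = 4.
Foci lie on the vertical axis through the center: (h, k ± c).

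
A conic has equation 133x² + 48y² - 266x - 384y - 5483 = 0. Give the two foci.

(1, 4 - √85) and (1, 4 + √85)

Group the x- and y-terms: 133(x² - 2x) + 48(y² - 8y) = 5483
Completing the square gives 133(x - 1)² + 48(y - 4)² = 5483 + 133 + 768 = 6384.
Divide by 6384: (x - 1)²/48 + (y - 4)²/133 = 1
Ellipse, center (1, 4), major axis vertical; a² = 133, b² = 48.
c² = a² - b² = 133 - 48 = 85, so c = √85.
Foci lie on the vertical axis through the center: (h, k ± c).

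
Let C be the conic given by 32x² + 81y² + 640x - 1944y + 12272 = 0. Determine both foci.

(-17, 12) and (-3, 12)

Rearranging, 32(x² + 20x) + 81(y² - 24y) = -12272.
Completing the square gives 32(x + 10)² + 81(y - 12)² = -12272 + 3200 + 11664 = 2592.
Dividing both sides by 2592: (x + 10)²/81 + (y - 12)²/32 = 1
Ellipse, center (-10, 12), major axis horizontal; a² = 81, b² = 32.
c² = a² - b² = 81 - 32 = 49, so c = 7.
Foci lie on the horizontal axis through the center: (h ± c, k).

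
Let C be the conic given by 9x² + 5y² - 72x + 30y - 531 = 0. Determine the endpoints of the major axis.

(4, -15) and (4, 9)

Group the x- and y-terms: 9(x² - 8x) + 5(y² + 6y) = 531
Completing the square gives 9(x - 4)² + 5(y + 3)² = 531 + 144 + 45 = 720.
Dividing both sides by 720: (x - 4)²/80 + (y + 3)²/144 = 1
Ellipse, center (4, -3), major axis vertical; a² = 144, b² = 80.
a = 12. Vertices at (h, k ± a).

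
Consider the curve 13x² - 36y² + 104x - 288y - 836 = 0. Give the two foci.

Group: 13(x² + 8x) -36(y² + 8y) = 836
Complete the square: 13(x + 4)² -36(y + 4)² = 836 + 208 - 576 = 468
Dividing both sides by 468: (x + 4)²/36 - (y + 4)²/13 = 1
Hyperbola, center (-4, -4), transverse axis horizontal; a² = 36, b² = 13.
c² = a² + b² = 36 + 13 = 49, so c = 7.
Foci lie on the horizontal axis through the center: (h ± c, k).

(-11, -4) and (3, -4)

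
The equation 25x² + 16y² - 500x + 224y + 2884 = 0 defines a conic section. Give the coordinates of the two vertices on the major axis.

25(x² - 20x) + 16(y² + 14y) = -2884
25(x - 10)² + 16(y + 7)² = -2884 + 2500 + 784 = 400
Dividing both sides by 400: (x - 10)²/16 + (y + 7)²/25 = 1
Ellipse, center (10, -7), major axis vertical; a² = 25, b² = 16.
a = 5. Vertices at (h, k ± a).

(10, -12) and (10, -2)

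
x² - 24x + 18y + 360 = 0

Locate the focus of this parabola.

(12, -33/2)

Only x is squared. Complete the square in x: (x - 12)² = -18(y + 12).
Vertex (12, -12); 4p = -18 so p = -9/2. Opens down.
Focus is p units from the vertex along the axis: (h, k + p).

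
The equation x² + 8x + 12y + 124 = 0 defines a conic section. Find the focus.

Only x is squared. Complete the square in x: (x + 4)² = -12(y + 9).
Vertex (-4, -9); 4p = -12 so p = -3. Opens down.
Focus is p units from the vertex along the axis: (h, k + p).

(-4, -12)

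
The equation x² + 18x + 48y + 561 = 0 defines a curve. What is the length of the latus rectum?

48

Only x is squared. Complete the square in x: (x + 9)² = -48(y + 10).
Vertex (-9, -10); 4p = -48 so p = -12. Opens down.
Latus rectum length = |4p| = 48.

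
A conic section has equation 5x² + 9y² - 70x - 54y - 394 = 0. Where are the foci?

Rearranging, 5(x² - 14x) + 9(y² - 6y) = 394.
Complete the square in x and y: 5(x - 7)² + 9(y - 3)² = 394 + 245 + 81 = 720
Divide through by 720 to get (x - 7)²/144 + (y - 3)²/80 = 1.
Ellipse, center (7, 3), major axis horizontal; a² = 144, b² = 80.
c² = a² - b² = 144 - 80 = 64, so c = 8.
Foci lie on the horizontal axis through the center: (h ± c, k).

(-1, 3) and (15, 3)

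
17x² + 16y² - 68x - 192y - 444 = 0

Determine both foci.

(2, 4) and (2, 8)

Collect terms: 17(x² - 4x) + 16(y² - 12y) = 444
Complete the square: 17(x - 2)² + 16(y - 6)² = 444 + 68 + 576 = 1088
Dividing both sides by 1088: (x - 2)²/64 + (y - 6)²/68 = 1
Ellipse, center (2, 6), major axis vertical; a² = 68, b² = 64.
c² = a² - b² = 68 - 64 = 4, so c = 2.
Foci lie on the vertical axis through the center: (h, k ± c).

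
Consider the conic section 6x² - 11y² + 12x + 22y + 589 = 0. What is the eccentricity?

e = √102/6

Group: 6(x² + 2x) -11(y² - 2y) = -589
Complete the square: 6(x + 1)² -11(y - 1)² = -589 + 6 - 11 = -594
Divide through by -594 to get (y - 1)²/54 - (x + 1)²/99 = 1.
Hyperbola, center (-1, 1), transverse axis vertical; a² = 54, b² = 99.
c² = a² + b² = 153, so c = 3√17.
e = c/a = 3√17/3√6 = √102/6.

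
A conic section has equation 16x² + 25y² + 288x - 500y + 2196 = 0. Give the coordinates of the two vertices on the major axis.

Rearranging, 16(x² + 18x) + 25(y² - 20y) = -2196.
Complete the square: 16(x + 9)² + 25(y - 10)² = -2196 + 1296 + 2500 = 1600
Divide by 1600: (x + 9)²/100 + (y - 10)²/64 = 1
Ellipse, center (-9, 10), major axis horizontal; a² = 100, b² = 64.
a = 10. Vertices at (h ± a, k).

(-19, 10) and (1, 10)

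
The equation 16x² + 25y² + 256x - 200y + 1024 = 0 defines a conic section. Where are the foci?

Group the x- and y-terms: 16(x² + 16x) + 25(y² - 8y) = -1024
Complete the square in x and y: 16(x + 8)² + 25(y - 4)² = -1024 + 1024 + 400 = 400
Divide by 400: (x + 8)²/25 + (y - 4)²/16 = 1
Ellipse, center (-8, 4), major axis horizontal; a² = 25, b² = 16.
c² = a² - b² = 25 - 16 = 9, so c = 3.
Foci lie on the horizontal axis through the center: (h ± c, k).

(-11, 4) and (-5, 4)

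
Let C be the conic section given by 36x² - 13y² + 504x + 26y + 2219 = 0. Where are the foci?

36(x² + 14x) -13(y² - 2y) = -2219
36(x + 7)² -13(y - 1)² = -2219 + 1764 - 13 = -468
Divide through by -468 to get (y - 1)²/36 - (x + 7)²/13 = 1.
Hyperbola, center (-7, 1), transverse axis vertical; a² = 36, b² = 13.
c² = a² + b² = 36 + 13 = 49, so c = 7.
Foci lie on the vertical axis through the center: (h, k ± c).

(-7, -6) and (-7, 8)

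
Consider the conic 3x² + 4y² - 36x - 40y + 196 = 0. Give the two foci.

(5, 5) and (7, 5)

Collect terms: 3(x² - 12x) + 4(y² - 10y) = -196
3(x - 6)² + 4(y - 5)² = -196 + 108 + 100 = 12
Divide through by 12 to get (x - 6)²/4 + (y - 5)²/3 = 1.
Ellipse, center (6, 5), major axis horizontal; a² = 4, b² = 3.
c² = a² - b² = 4 - 3 = 1, so c = 1.
Foci lie on the horizontal axis through the center: (h ± c, k).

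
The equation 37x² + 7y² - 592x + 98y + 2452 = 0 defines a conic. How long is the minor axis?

37(x² - 16x) + 7(y² + 14y) = -2452
Complete the square: 37(x - 8)² + 7(y + 7)² = -2452 + 2368 + 343 = 259
Dividing both sides by 259: (x - 8)²/7 + (y + 7)²/37 = 1
Ellipse, center (8, -7), major axis vertical; a² = 37, b² = 7.
b² = 7 so b = √7; the minor axis has length 2b = 2√7.

2√7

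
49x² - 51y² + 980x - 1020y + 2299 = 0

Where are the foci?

(-10, -20) and (-10, 0)

49(x² + 20x) -51(y² + 20y) = -2299
Complete the square: 49(x + 10)² -51(y + 10)² = -2299 + 4900 - 5100 = -2499
Divide by -2499: (y + 10)²/49 - (x + 10)²/51 = 1
Hyperbola, center (-10, -10), transverse axis vertical; a² = 49, b² = 51.
c² = a² + b² = 49 + 51 = 100, so c = 10.
Foci lie on the vertical axis through the center: (h, k ± c).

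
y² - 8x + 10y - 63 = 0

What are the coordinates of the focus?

Only y is squared. Complete the square in y: (y + 5)² = 8(x + 11).
Vertex (-11, -5); 4p = 8 so p = 2. Opens right.
Focus is p units from the vertex along the axis: (h + p, k).

(-9, -5)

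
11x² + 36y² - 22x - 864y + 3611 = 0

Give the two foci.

(-9, 12) and (11, 12)

Collect terms: 11(x² - 2x) + 36(y² - 24y) = -3611
11(x - 1)² + 36(y - 12)² = -3611 + 11 + 5184 = 1584
Divide through by 1584 to get (x - 1)²/144 + (y - 12)²/44 = 1.
Ellipse, center (1, 12), major axis horizontal; a² = 144, b² = 44.
c² = a² - b² = 144 - 44 = 100, so c = 10.
Foci lie on the horizontal axis through the center: (h ± c, k).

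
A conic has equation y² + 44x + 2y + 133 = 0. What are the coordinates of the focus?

(-14, -1)

Only y is squared. Complete the square in y: (y + 1)² = -44(x + 3).
Vertex (-3, -1); 4p = -44 so p = -11. Opens left.
Focus is p units from the vertex along the axis: (h + p, k).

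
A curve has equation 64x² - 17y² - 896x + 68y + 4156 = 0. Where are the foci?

(7, -7) and (7, 11)

64(x² - 14x) -17(y² - 4y) = -4156
Completing the square gives 64(x - 7)² -17(y - 2)² = -4156 + 3136 - 68 = -1088.
Dividing both sides by -1088: (y - 2)²/64 - (x - 7)²/17 = 1
Hyperbola, center (7, 2), transverse axis vertical; a² = 64, b² = 17.
c² = a² + b² = 64 + 17 = 81, so c = 9.
Foci lie on the vertical axis through the center: (h, k ± c).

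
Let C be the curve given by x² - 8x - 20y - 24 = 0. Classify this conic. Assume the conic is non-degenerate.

No xy term. Coefficients of x² and y² are A = 1, C = 0.
Exactly one squared variable ⇒ parabola.

parabola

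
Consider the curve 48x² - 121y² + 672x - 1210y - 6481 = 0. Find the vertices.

(-18, -5) and (4, -5)

48(x² + 14x) -121(y² + 10y) = 6481
48(x + 7)² -121(y + 5)² = 6481 + 2352 - 3025 = 5808
Divide through by 5808 to get (x + 7)²/121 - (y + 5)²/48 = 1.
Hyperbola, center (-7, -5), transverse axis horizontal; a² = 121, b² = 48.
a = 11. Vertices at (h ± a, k).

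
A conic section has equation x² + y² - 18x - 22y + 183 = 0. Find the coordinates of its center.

Rearranging, (x² - 18x) + (y² - 22y) = -183.
Completing the square gives (x - 9)² + (y - 11)² = -183 + 81 + 121 = 19.
So (x - 9)² + (y - 11)² = 19.
Circle centered at (9, 11) with r² = 19.

(9, 11)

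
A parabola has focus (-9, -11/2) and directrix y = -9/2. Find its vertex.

The vertex is the midpoint between the focus and the directrix along the axis of symmetry.
Axis is vertical (directrix is horizontal). Vertex y-coordinate = (-11/2 + (-9/2))/2 = -5; x-coordinate = -9.

(-9, -5)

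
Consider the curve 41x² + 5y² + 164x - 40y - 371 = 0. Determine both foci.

41(x² + 4x) + 5(y² - 8y) = 371
Complete the square: 41(x + 2)² + 5(y - 4)² = 371 + 164 + 80 = 615
Dividing both sides by 615: (x + 2)²/15 + (y - 4)²/123 = 1
Ellipse, center (-2, 4), major axis vertical; a² = 123, b² = 15.
c² = a² - b² = 123 - 15 = 108, so c = 6√3.
Foci lie on the vertical axis through the center: (h, k ± c).

(-2, 4 - 6√3) and (-2, 4 + 6√3)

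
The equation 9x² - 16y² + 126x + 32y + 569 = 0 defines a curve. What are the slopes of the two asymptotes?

3/4 and -3/4

Rearranging, 9(x² + 14x) -16(y² - 2y) = -569.
Complete the square in x and y: 9(x + 7)² -16(y - 1)² = -569 + 441 - 16 = -144
Divide through by -144 to get (y - 1)²/9 - (x + 7)²/16 = 1.
Hyperbola, center (-7, 1), transverse axis vertical; a² = 9, b² = 16.
For a vertical hyperbola the asymptotes have slope ±a/b.
Here that is ±3/4.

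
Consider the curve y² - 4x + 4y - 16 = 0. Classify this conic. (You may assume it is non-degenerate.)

No xy term. Coefficients of x² and y² are A = 0, C = 1.
Exactly one squared variable ⇒ parabola.

parabola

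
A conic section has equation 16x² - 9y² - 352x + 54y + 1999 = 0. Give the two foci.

(11, -2) and (11, 8)

Group the x- and y-terms: 16(x² - 22x) -9(y² - 6y) = -1999
Complete the square: 16(x - 11)² -9(y - 3)² = -1999 + 1936 - 81 = -144
Dividing both sides by -144: (y - 3)²/16 - (x - 11)²/9 = 1
Hyperbola, center (11, 3), transverse axis vertical; a² = 16, b² = 9.
c² = a² + b² = 16 + 9 = 25, so c = 5.
Foci lie on the vertical axis through the center: (h, k ± c).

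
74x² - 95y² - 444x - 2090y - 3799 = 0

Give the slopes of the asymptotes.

Rearranging, 74(x² - 6x) -95(y² + 22y) = 3799.
74(x - 3)² -95(y + 11)² = 3799 + 666 - 11495 = -7030
Dividing both sides by -7030: (y + 11)²/74 - (x - 3)²/95 = 1
Hyperbola, center (3, -11), transverse axis vertical; a² = 74, b² = 95.
For a vertical hyperbola the asymptotes have slope ±a/b.
Here that is ±√74/√95 = ±√7030/95.

√7030/95 and -√7030/95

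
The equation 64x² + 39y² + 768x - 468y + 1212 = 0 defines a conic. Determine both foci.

(-6, 1) and (-6, 11)

Group the x- and y-terms: 64(x² + 12x) + 39(y² - 12y) = -1212
Complete the square: 64(x + 6)² + 39(y - 6)² = -1212 + 2304 + 1404 = 2496
Divide by 2496: (x + 6)²/39 + (y - 6)²/64 = 1
Ellipse, center (-6, 6), major axis vertical; a² = 64, b² = 39.
c² = a² - b² = 64 - 39 = 25, so c = 5.
Foci lie on the vertical axis through the center: (h, k ± c).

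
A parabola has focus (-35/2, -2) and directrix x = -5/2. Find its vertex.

(-10, -2)

The vertex is the midpoint between the focus and the directrix along the axis of symmetry.
Axis is horizontal (directrix is vertical). Vertex x-coordinate = (-35/2 + (-5/2))/2 = -10; y-coordinate = -2.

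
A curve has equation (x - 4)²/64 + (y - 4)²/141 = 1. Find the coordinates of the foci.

Center (4, 4). The larger denominator 141 sits under the y-term, so the major axis is vertical; a² = 141, b² = 64.
c² = a² - b² = 141 - 64 = 77, so c = √77.
Foci lie on the vertical axis through the center: (h, k ± c).

(4, 4 - √77) and (4, 4 + √77)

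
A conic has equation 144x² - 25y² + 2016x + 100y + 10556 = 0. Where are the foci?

(-7, -11) and (-7, 15)

Collect terms: 144(x² + 14x) -25(y² - 4y) = -10556
Complete the square in x and y: 144(x + 7)² -25(y - 2)² = -10556 + 7056 - 100 = -3600
Divide by -3600: (y - 2)²/144 - (x + 7)²/25 = 1
Hyperbola, center (-7, 2), transverse axis vertical; a² = 144, b² = 25.
c² = a² + b² = 144 + 25 = 169, so c = 13.
Foci lie on the vertical axis through the center: (h, k ± c).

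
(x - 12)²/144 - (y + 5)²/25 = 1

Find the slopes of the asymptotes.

5/12 and -5/12

Center (12, -5). The positive term is the x-term, so the transverse axis is horizontal; a² = 144, b² = 25.
For a horizontal hyperbola the asymptotes have slope ±b/a.
Here that is ±5/12.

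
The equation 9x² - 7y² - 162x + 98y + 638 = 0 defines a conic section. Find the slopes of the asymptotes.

3√7/7 and -3√7/7

Rearranging, 9(x² - 18x) -7(y² - 14y) = -638.
9(x - 9)² -7(y - 7)² = -638 + 729 - 343 = -252
Dividing both sides by -252: (y - 7)²/36 - (x - 9)²/28 = 1
Hyperbola, center (9, 7), transverse axis vertical; a² = 36, b² = 28.
For a vertical hyperbola the asymptotes have slope ±a/b.
Here that is ±6/2√7 = ±3√7/7.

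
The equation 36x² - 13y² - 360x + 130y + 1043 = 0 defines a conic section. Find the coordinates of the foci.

Group: 36(x² - 10x) -13(y² - 10y) = -1043
Complete the square: 36(x - 5)² -13(y - 5)² = -1043 + 900 - 325 = -468
Dividing both sides by -468: (y - 5)²/36 - (x - 5)²/13 = 1
Hyperbola, center (5, 5), transverse axis vertical; a² = 36, b² = 13.
c² = a² + b² = 36 + 13 = 49, so c = 7.
Foci lie on the vertical axis through the center: (h, k ± c).

(5, -2) and (5, 12)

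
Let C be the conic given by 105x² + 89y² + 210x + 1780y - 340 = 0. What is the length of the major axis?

105(x² + 2x) + 89(y² + 20y) = 340
Completing the square gives 105(x + 1)² + 89(y + 10)² = 340 + 105 + 8900 = 9345.
Divide by 9345: (x + 1)²/89 + (y + 10)²/105 = 1
Ellipse, center (-1, -10), major axis vertical; a² = 105, b² = 89.
a² = 105 so a = √105; the major axis has length 2a = 2√105.

2√105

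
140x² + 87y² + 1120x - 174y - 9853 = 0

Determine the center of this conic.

(-4, 1)

Rearranging, 140(x² + 8x) + 87(y² - 2y) = 9853.
Completing the square gives 140(x + 4)² + 87(y - 1)² = 9853 + 2240 + 87 = 12180.
Divide by 12180: (x + 4)²/87 + (y - 1)²/140 = 1
Ellipse with center (-4, 1).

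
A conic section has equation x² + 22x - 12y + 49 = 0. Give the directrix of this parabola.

Only x is squared. Complete the square in x: (x + 11)² = 12(y + 6).
Vertex (-11, -6); 4p = 12 so p = 3. Opens up.
Directrix is the horizontal line y = k − p = -6 − (3) = -9.

y = -9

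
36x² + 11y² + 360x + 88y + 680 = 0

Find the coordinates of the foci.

(-5, -9) and (-5, 1)

Collect terms: 36(x² + 10x) + 11(y² + 8y) = -680
Complete the square in x and y: 36(x + 5)² + 11(y + 4)² = -680 + 900 + 176 = 396
Divide by 396: (x + 5)²/11 + (y + 4)²/36 = 1
Ellipse, center (-5, -4), major axis vertical; a² = 36, b² = 11.
c² = a² - b² = 36 - 11 = 25, so c = 5.
Foci lie on the vertical axis through the center: (h, k ± c).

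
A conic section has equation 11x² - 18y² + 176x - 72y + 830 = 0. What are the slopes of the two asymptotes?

Group the x- and y-terms: 11(x² + 16x) -18(y² + 4y) = -830
11(x + 8)² -18(y + 2)² = -830 + 704 - 72 = -198
Divide through by -198 to get (y + 2)²/11 - (x + 8)²/18 = 1.
Hyperbola, center (-8, -2), transverse axis vertical; a² = 11, b² = 18.
For a vertical hyperbola the asymptotes have slope ±a/b.
Here that is ±√11/3√2 = ±√22/6.

√22/6 and -√22/6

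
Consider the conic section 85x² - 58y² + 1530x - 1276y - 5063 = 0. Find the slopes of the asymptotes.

√4930/58 and -√4930/58

Collect terms: 85(x² + 18x) -58(y² + 22y) = 5063
Complete the square in x and y: 85(x + 9)² -58(y + 11)² = 5063 + 6885 - 7018 = 4930
Divide by 4930: (x + 9)²/58 - (y + 11)²/85 = 1
Hyperbola, center (-9, -11), transverse axis horizontal; a² = 58, b² = 85.
For a horizontal hyperbola the asymptotes have slope ±b/a.
Here that is ±√85/√58 = ±√4930/58.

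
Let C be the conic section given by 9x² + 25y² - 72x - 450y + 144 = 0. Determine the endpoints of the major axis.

Rearranging, 9(x² - 8x) + 25(y² - 18y) = -144.
9(x - 4)² + 25(y - 9)² = -144 + 144 + 2025 = 2025
Divide through by 2025 to get (x - 4)²/225 + (y - 9)²/81 = 1.
Ellipse, center (4, 9), major axis horizontal; a² = 225, b² = 81.
a = 15. Vertices at (h ± a, k).

(-11, 9) and (19, 9)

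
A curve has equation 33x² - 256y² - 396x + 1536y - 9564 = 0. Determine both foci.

(-11, 3) and (23, 3)

Group the x- and y-terms: 33(x² - 12x) -256(y² - 6y) = 9564
Complete the square: 33(x - 6)² -256(y - 3)² = 9564 + 1188 - 2304 = 8448
Dividing both sides by 8448: (x - 6)²/256 - (y - 3)²/33 = 1
Hyperbola, center (6, 3), transverse axis horizontal; a² = 256, b² = 33.
c² = a² + b² = 256 + 33 = 289, so c = 17.
Foci lie on the horizontal axis through the center: (h ± c, k).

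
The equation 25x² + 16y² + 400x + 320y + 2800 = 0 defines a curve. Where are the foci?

(-8, -13) and (-8, -7)

Rearranging, 25(x² + 16x) + 16(y² + 20y) = -2800.
Complete the square: 25(x + 8)² + 16(y + 10)² = -2800 + 1600 + 1600 = 400
Divide by 400: (x + 8)²/16 + (y + 10)²/25 = 1
Ellipse, center (-8, -10), major axis vertical; a² = 25, b² = 16.
c² = a² - b² = 25 - 16 = 9, so c = 3.
Foci lie on the vertical axis through the center: (h, k ± c).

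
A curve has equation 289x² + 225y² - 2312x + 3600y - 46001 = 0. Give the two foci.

(4, -16) and (4, 0)

Group: 289(x² - 8x) + 225(y² + 16y) = 46001
Completing the square gives 289(x - 4)² + 225(y + 8)² = 46001 + 4624 + 14400 = 65025.
Dividing both sides by 65025: (x - 4)²/225 + (y + 8)²/289 = 1
Ellipse, center (4, -8), major axis vertical; a² = 289, b² = 225.
c² = a² - b² = 289 - 225 = 64, so c = 8.
Foci lie on the vertical axis through the center: (h, k ± c).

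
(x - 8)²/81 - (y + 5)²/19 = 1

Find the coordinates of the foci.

Center (8, -5). The positive term is the x-term, so the transverse axis is horizontal; a² = 81, b² = 19.
c² = a² + b² = 81 + 19 = 100, so c = 10.
Foci lie on the horizontal axis through the center: (h ± c, k).

(-2, -5) and (18, -5)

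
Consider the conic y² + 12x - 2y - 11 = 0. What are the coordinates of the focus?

(-2, 1)

Only y is squared. Complete the square in y: (y - 1)² = -12(x - 1).
Vertex (1, 1); 4p = -12 so p = -3. Opens left.
Focus is p units from the vertex along the axis: (h + p, k).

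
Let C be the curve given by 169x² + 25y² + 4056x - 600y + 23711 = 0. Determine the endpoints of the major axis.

(-12, -1) and (-12, 25)

Group: 169(x² + 24x) + 25(y² - 24y) = -23711
Completing the square gives 169(x + 12)² + 25(y - 12)² = -23711 + 24336 + 3600 = 4225.
Dividing both sides by 4225: (x + 12)²/25 + (y - 12)²/169 = 1
Ellipse, center (-12, 12), major axis vertical; a² = 169, b² = 25.
a = 13. Vertices at (h, k ± a).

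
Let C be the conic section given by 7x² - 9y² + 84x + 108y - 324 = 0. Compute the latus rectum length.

28/3

7(x² + 12x) -9(y² - 12y) = 324
Completing the square gives 7(x + 6)² -9(y - 6)² = 324 + 252 - 324 = 252.
Dividing both sides by 252: (x + 6)²/36 - (y - 6)²/28 = 1
Hyperbola, center (-6, 6), transverse axis horizontal; a² = 36, b² = 28.
Latus rectum length = 2b²/a = 2·28/6 = 28/3.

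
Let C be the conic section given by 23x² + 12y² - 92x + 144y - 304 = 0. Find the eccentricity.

Rearranging, 23(x² - 4x) + 12(y² + 12y) = 304.
23(x - 2)² + 12(y + 6)² = 304 + 92 + 432 = 828
Dividing both sides by 828: (x - 2)²/36 + (y + 6)²/69 = 1
Ellipse, center (2, -6), major axis vertical; a² = 69, b² = 36.
c² = a² - b² = 33, so c = √33.
e = c/a = √33/√69 = √253/23.

e = √253/23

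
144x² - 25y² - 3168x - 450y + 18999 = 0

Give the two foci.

(11, -22) and (11, 4)

Group: 144(x² - 22x) -25(y² + 18y) = -18999
Completing the square gives 144(x - 11)² -25(y + 9)² = -18999 + 17424 - 2025 = -3600.
Divide through by -3600 to get (y + 9)²/144 - (x - 11)²/25 = 1.
Hyperbola, center (11, -9), transverse axis vertical; a² = 144, b² = 25.
c² = a² + b² = 144 + 25 = 169, so c = 13.
Foci lie on the vertical axis through the center: (h, k ± c).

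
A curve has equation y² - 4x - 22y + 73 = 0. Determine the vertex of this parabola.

Only y is squared. Complete the square in y: (y - 11)² = 4(x + 12).
Vertex (-12, 11); 4p = 4 so p = 1. Opens right.

(-12, 11)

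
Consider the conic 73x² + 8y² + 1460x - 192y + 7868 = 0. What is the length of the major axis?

2√73

Collect terms: 73(x² + 20x) + 8(y² - 24y) = -7868
Completing the square gives 73(x + 10)² + 8(y - 12)² = -7868 + 7300 + 1152 = 584.
Divide through by 584 to get (x + 10)²/8 + (y - 12)²/73 = 1.
Ellipse, center (-10, 12), major axis vertical; a² = 73, b² = 8.
a² = 73 so a = √73; the major axis has length 2a = 2√73.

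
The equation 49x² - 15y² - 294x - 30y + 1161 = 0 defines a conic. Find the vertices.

(3, -8) and (3, 6)

Group the x- and y-terms: 49(x² - 6x) -15(y² + 2y) = -1161
Completing the square gives 49(x - 3)² -15(y + 1)² = -1161 + 441 - 15 = -735.
Divide by -735: (y + 1)²/49 - (x - 3)²/15 = 1
Hyperbola, center (3, -1), transverse axis vertical; a² = 49, b² = 15.
a = 7. Vertices at (h, k ± a).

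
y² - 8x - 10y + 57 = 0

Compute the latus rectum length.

8

Only y is squared. Complete the square in y: (y - 5)² = 8(x - 4).
Vertex (4, 5); 4p = 8 so p = 2. Opens right.
Latus rectum length = |4p| = 8.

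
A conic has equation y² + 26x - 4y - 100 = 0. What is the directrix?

Only y is squared. Complete the square in y: (y - 2)² = -26(x - 4).
Vertex (4, 2); 4p = -26 so p = -13/2. Opens left.
Directrix is the vertical line x = h − p = 4 − (-13/2) = 21/2.

x = 21/2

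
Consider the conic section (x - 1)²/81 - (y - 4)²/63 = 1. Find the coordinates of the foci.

Center (1, 4). The positive term is the x-term, so the transverse axis is horizontal; a² = 81, b² = 63.
c² = a² + b² = 81 + 63 = 144, so c = 12.
Foci lie on the horizontal axis through the center: (h ± c, k).

(-11, 4) and (13, 4)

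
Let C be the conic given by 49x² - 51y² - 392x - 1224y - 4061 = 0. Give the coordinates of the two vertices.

(4, -19) and (4, -5)

Group the x- and y-terms: 49(x² - 8x) -51(y² + 24y) = 4061
Completing the square gives 49(x - 4)² -51(y + 12)² = 4061 + 784 - 7344 = -2499.
Divide through by -2499 to get (y + 12)²/49 - (x - 4)²/51 = 1.
Hyperbola, center (4, -12), transverse axis vertical; a² = 49, b² = 51.
a = 7. Vertices at (h, k ± a).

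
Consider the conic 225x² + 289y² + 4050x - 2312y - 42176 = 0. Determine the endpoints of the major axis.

Group the x- and y-terms: 225(x² + 18x) + 289(y² - 8y) = 42176
225(x + 9)² + 289(y - 4)² = 42176 + 18225 + 4624 = 65025
Divide by 65025: (x + 9)²/289 + (y - 4)²/225 = 1
Ellipse, center (-9, 4), major axis horizontal; a² = 289, b² = 225.
a = 17. Vertices at (h ± a, k).

(-26, 4) and (8, 4)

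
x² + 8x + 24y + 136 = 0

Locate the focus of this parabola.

(-4, -11)

Only x is squared. Complete the square in x: (x + 4)² = -24(y + 5).
Vertex (-4, -5); 4p = -24 so p = -6. Opens down.
Focus is p units from the vertex along the axis: (h, k + p).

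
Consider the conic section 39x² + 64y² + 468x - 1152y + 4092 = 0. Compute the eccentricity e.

Group: 39(x² + 12x) + 64(y² - 18y) = -4092
Complete the square: 39(x + 6)² + 64(y - 9)² = -4092 + 1404 + 5184 = 2496
Dividing both sides by 2496: (x + 6)²/64 + (y - 9)²/39 = 1
Ellipse, center (-6, 9), major axis horizontal; a² = 64, b² = 39.
c² = a² - b² = 25, so c = 5.
e = c/a = 5/8.

e = 5/8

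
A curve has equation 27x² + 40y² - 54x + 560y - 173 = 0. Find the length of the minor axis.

6√6

Group the x- and y-terms: 27(x² - 2x) + 40(y² + 14y) = 173
27(x - 1)² + 40(y + 7)² = 173 + 27 + 1960 = 2160
Divide through by 2160 to get (x - 1)²/80 + (y + 7)²/54 = 1.
Ellipse, center (1, -7), major axis horizontal; a² = 80, b² = 54.
b² = 54 so b = 3√6; the minor axis has length 2b = 6√6.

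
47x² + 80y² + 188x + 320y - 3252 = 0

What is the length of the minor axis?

47(x² + 4x) + 80(y² + 4y) = 3252
47(x + 2)² + 80(y + 2)² = 3252 + 188 + 320 = 3760
Divide through by 3760 to get (x + 2)²/80 + (y + 2)²/47 = 1.
Ellipse, center (-2, -2), major axis horizontal; a² = 80, b² = 47.
b² = 47 so b = √47; the minor axis has length 2b = 2√47.

2√47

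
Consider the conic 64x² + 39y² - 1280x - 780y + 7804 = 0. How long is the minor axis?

2√39

Group the x- and y-terms: 64(x² - 20x) + 39(y² - 20y) = -7804
Completing the square gives 64(x - 10)² + 39(y - 10)² = -7804 + 6400 + 3900 = 2496.
Divide through by 2496 to get (x - 10)²/39 + (y - 10)²/64 = 1.
Ellipse, center (10, 10), major axis vertical; a² = 64, b² = 39.
b² = 39 so b = √39; the minor axis has length 2b = 2√39.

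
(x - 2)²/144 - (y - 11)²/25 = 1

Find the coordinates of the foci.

(-11, 11) and (15, 11)

Center (2, 11). The positive term is the x-term, so the transverse axis is horizontal; a² = 144, b² = 25.
c² = a² + b² = 144 + 25 = 169, so c = 13.
Foci lie on the horizontal axis through the center: (h ± c, k).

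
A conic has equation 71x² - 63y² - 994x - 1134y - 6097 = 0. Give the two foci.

Rearranging, 71(x² - 14x) -63(y² + 18y) = 6097.
Completing the square gives 71(x - 7)² -63(y + 9)² = 6097 + 3479 - 5103 = 4473.
Divide by 4473: (x - 7)²/63 - (y + 9)²/71 = 1
Hyperbola, center (7, -9), transverse axis horizontal; a² = 63, b² = 71.
c² = a² + b² = 63 + 71 = 134, so c = √134.
Foci lie on the horizontal axis through the center: (h ± c, k).

(7 - √134, -9) and (7 + √134, -9)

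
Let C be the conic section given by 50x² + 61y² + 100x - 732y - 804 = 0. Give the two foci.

Group the x- and y-terms: 50(x² + 2x) + 61(y² - 12y) = 804
Complete the square in x and y: 50(x + 1)² + 61(y - 6)² = 804 + 50 + 2196 = 3050
Dividing both sides by 3050: (x + 1)²/61 + (y - 6)²/50 = 1
Ellipse, center (-1, 6), major axis horizontal; a² = 61, b² = 50.
c² = a² - b² = 61 - 50 = 11, so c = √11.
Foci lie on the horizontal axis through the center: (h ± c, k).

(-1 - √11, 6) and (-1 + √11, 6)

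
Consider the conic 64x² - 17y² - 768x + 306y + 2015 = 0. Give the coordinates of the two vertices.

Rearranging, 64(x² - 12x) -17(y² - 18y) = -2015.
Completing the square gives 64(x - 6)² -17(y - 9)² = -2015 + 2304 - 1377 = -1088.
Divide by -1088: (y - 9)²/64 - (x - 6)²/17 = 1
Hyperbola, center (6, 9), transverse axis vertical; a² = 64, b² = 17.
a = 8. Vertices at (h, k ± a).

(6, 1) and (6, 17)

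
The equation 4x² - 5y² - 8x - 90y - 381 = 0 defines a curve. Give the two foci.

4(x² - 2x) -5(y² + 18y) = 381
Complete the square in x and y: 4(x - 1)² -5(y + 9)² = 381 + 4 - 405 = -20
Divide by -20: (y + 9)²/4 - (x - 1)²/5 = 1
Hyperbola, center (1, -9), transverse axis vertical; a² = 4, b² = 5.
c² = a² + b² = 4 + 5 = 9, so c = 3.
Foci lie on the vertical axis through the center: (h, k ± c).

(1, -12) and (1, -6)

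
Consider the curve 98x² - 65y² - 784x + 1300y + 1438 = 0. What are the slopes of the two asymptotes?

98(x² - 8x) -65(y² - 20y) = -1438
98(x - 4)² -65(y - 10)² = -1438 + 1568 - 6500 = -6370
Divide through by -6370 to get (y - 10)²/98 - (x - 4)²/65 = 1.
Hyperbola, center (4, 10), transverse axis vertical; a² = 98, b² = 65.
For a vertical hyperbola the asymptotes have slope ±a/b.
Here that is ±7√2/√65 = ±7√130/65.

7√130/65 and -7√130/65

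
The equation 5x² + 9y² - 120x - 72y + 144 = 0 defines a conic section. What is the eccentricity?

Rearranging, 5(x² - 24x) + 9(y² - 8y) = -144.
Complete the square: 5(x - 12)² + 9(y - 4)² = -144 + 720 + 144 = 720
Divide through by 720 to get (x - 12)²/144 + (y - 4)²/80 = 1.
Ellipse, center (12, 4), major axis horizontal; a² = 144, b² = 80.
c² = a² - b² = 64, so c = 8.
e = c/a = 8/12 = 2/3.

e = 2/3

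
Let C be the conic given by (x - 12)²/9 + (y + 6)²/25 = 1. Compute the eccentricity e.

Center (12, -6). The larger denominator 25 sits under the y-term, so the major axis is vertical; a² = 25, b² = 9.
c² = a² - b² = 16, so c = 4.
e = c/a = 4/5.

e = 4/5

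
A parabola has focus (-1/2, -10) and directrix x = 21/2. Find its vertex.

The vertex is the midpoint between the focus and the directrix along the axis of symmetry.
Axis is horizontal (directrix is vertical). Vertex x-coordinate = (-1/2 + 21/2)/2 = 5; y-coordinate = -10.

(5, -10)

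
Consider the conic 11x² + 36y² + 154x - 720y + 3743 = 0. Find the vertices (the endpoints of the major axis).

(-13, 10) and (-1, 10)

11(x² + 14x) + 36(y² - 20y) = -3743
Complete the square: 11(x + 7)² + 36(y - 10)² = -3743 + 539 + 3600 = 396
Divide through by 396 to get (x + 7)²/36 + (y - 10)²/11 = 1.
Ellipse, center (-7, 10), major axis horizontal; a² = 36, b² = 11.
a = 6. Vertices at (h ± a, k).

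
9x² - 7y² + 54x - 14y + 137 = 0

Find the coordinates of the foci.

9(x² + 6x) -7(y² + 2y) = -137
9(x + 3)² -7(y + 1)² = -137 + 81 - 7 = -63
Divide by -63: (y + 1)²/9 - (x + 3)²/7 = 1
Hyperbola, center (-3, -1), transverse axis vertical; a² = 9, b² = 7.
c² = a² + b² = 9 + 7 = 16, so c = 4.
Foci lie on the vertical axis through the center: (h, k ± c).

(-3, -5) and (-3, 3)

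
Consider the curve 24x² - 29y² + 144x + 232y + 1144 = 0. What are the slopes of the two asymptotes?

24(x² + 6x) -29(y² - 8y) = -1144
Complete the square in x and y: 24(x + 3)² -29(y - 4)² = -1144 + 216 - 464 = -1392
Dividing both sides by -1392: (y - 4)²/48 - (x + 3)²/58 = 1
Hyperbola, center (-3, 4), transverse axis vertical; a² = 48, b² = 58.
For a vertical hyperbola the asymptotes have slope ±a/b.
Here that is ±4√3/√58 = ±2√174/29.

2√174/29 and -2√174/29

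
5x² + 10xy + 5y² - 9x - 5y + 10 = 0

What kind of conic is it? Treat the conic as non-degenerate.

A = 5, B = 10, C = 5.
Discriminant B² − 4AC = 10² − 4·5·5 = 0.
B² − 4AC = 0 ⇒ parabola.

parabola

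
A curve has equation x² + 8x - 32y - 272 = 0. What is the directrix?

y = -17

Only x is squared. Complete the square in x: (x + 4)² = 32(y + 9).
Vertex (-4, -9); 4p = 32 so p = 8. Opens up.
Directrix is the horizontal line y = k − p = -9 − (8) = -17.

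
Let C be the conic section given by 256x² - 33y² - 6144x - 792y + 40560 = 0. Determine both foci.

Group: 256(x² - 24x) -33(y² + 24y) = -40560
Completing the square gives 256(x - 12)² -33(y + 12)² = -40560 + 36864 - 4752 = -8448.
Divide by -8448: (y + 12)²/256 - (x - 12)²/33 = 1
Hyperbola, center (12, -12), transverse axis vertical; a² = 256, b² = 33.
c² = a² + b² = 256 + 33 = 289, so c = 17.
Foci lie on the vertical axis through the center: (h, k ± c).

(12, -29) and (12, 5)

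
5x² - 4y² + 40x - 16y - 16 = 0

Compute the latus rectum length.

Group: 5(x² + 8x) -4(y² + 4y) = 16
5(x + 4)² -4(y + 2)² = 16 + 80 - 16 = 80
Divide by 80: (x + 4)²/16 - (y + 2)²/20 = 1
Hyperbola, center (-4, -2), transverse axis horizontal; a² = 16, b² = 20.
Latus rectum length = 2b²/a = 2·20/4 = 10.

10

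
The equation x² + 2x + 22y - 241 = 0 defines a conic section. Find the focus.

(-1, 11/2)

Only x is squared. Complete the square in x: (x + 1)² = -22(y - 11).
Vertex (-1, 11); 4p = -22 so p = -11/2. Opens down.
Focus is p units from the vertex along the axis: (h, k + p).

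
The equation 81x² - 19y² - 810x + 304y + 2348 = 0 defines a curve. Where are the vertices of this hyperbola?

(5, -1) and (5, 17)

Group: 81(x² - 10x) -19(y² - 16y) = -2348
Completing the square gives 81(x - 5)² -19(y - 8)² = -2348 + 2025 - 1216 = -1539.
Dividing both sides by -1539: (y - 8)²/81 - (x - 5)²/19 = 1
Hyperbola, center (5, 8), transverse axis vertical; a² = 81, b² = 19.
a = 9. Vertices at (h, k ± a).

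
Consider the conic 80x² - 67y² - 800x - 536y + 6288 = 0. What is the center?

Group: 80(x² - 10x) -67(y² + 8y) = -6288
Completing the square gives 80(x - 5)² -67(y + 4)² = -6288 + 2000 - 1072 = -5360.
Divide through by -5360 to get (y + 4)²/80 - (x - 5)²/67 = 1.
Hyperbola with center (5, -4).

(5, -4)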